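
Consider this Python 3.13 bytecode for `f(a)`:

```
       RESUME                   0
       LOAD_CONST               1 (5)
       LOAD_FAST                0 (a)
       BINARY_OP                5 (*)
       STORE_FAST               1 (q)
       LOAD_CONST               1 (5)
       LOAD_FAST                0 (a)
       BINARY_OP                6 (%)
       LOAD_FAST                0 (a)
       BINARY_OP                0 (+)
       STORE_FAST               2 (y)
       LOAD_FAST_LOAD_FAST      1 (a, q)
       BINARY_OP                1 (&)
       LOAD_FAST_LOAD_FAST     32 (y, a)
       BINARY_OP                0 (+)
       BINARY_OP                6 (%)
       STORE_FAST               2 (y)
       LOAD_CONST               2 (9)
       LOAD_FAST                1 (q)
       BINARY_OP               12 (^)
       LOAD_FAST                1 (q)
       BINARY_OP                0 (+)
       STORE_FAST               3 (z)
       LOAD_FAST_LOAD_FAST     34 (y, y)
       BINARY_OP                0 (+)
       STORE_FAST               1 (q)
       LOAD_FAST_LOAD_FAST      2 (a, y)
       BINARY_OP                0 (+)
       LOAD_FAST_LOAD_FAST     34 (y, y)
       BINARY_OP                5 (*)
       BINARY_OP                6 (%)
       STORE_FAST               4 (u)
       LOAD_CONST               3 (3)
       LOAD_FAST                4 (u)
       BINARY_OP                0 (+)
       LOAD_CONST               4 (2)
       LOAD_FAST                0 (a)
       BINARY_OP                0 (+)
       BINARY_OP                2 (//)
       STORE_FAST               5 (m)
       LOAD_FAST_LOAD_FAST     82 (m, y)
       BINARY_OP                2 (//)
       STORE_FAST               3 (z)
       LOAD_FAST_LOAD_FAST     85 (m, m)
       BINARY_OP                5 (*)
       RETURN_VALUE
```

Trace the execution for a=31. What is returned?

LOAD_CONST → push 5. Stack: [5]
LOAD_FAST a → push 31. Stack: [5, 31]
BINARY_OP * → 5 * 31 = 155. Stack: [155]
STORE_FAST q → q=155. Stack: []
LOAD_CONST → push 5. Stack: [5]
LOAD_FAST a → push 31. Stack: [5, 31]
BINARY_OP % → 5 % 31 = 5. Stack: [5]
LOAD_FAST a → push 31. Stack: [5, 31]
BINARY_OP + → 5 + 31 = 36. Stack: [36]
STORE_FAST y → y=36. Stack: []
LOAD_FAST_LOAD_FAST a,q → push 31,155. Stack: [31, 155]
BINARY_OP & → 31 & 155 = 27. Stack: [27]
LOAD_FAST_LOAD_FAST y,a → push 36,31. Stack: [27, 36, 31]
BINARY_OP + → 36 + 31 = 67. Stack: [27, 67]
BINARY_OP % → 27 % 67 = 27. Stack: [27]
STORE_FAST y → y=27. Stack: []
LOAD_CONST → push 9. Stack: [9]
LOAD_FAST q → push 155. Stack: [9, 155]
BINARY_OP ^ → 9 ^ 155 = 146. Stack: [146]
LOAD_FAST q → push 155. Stack: [146, 155]
BINARY_OP + → 146 + 155 = 301. Stack: [301]
STORE_FAST z → z=301. Stack: []
LOAD_FAST_LOAD_FAST y,y → push 27,27. Stack: [27, 27]
BINARY_OP + → 27 + 27 = 54. Stack: [54]
STORE_FAST q → q=54. Stack: []
LOAD_FAST_LOAD_FAST a,y → push 31,27. Stack: [31, 27]
BINARY_OP + → 31 + 27 = 58. Stack: [58]
LOAD_FAST_LOAD_FAST y,y → push 27,27. Stack: [58, 27, 27]
BINARY_OP * → 27 * 27 = 729. Stack: [58, 729]
BINARY_OP % → 58 % 729 = 58. Stack: [58]
STORE_FAST u → u=58. Stack: []
LOAD_CONST → push 3. Stack: [3]
LOAD_FAST u → push 58. Stack: [3, 58]
BINARY_OP + → 3 + 58 = 61. Stack: [61]
LOAD_CONST → push 2. Stack: [61, 2]
LOAD_FAST a → push 31. Stack: [61, 2, 31]
BINARY_OP + → 2 + 31 = 33. Stack: [61, 33]
BINARY_OP // → 61 // 33 = 1. Stack: [1]
STORE_FAST m → m=1. Stack: []
LOAD_FAST_LOAD_FAST m,y → push 1,27. Stack: [1, 27]
BINARY_OP // → 1 // 27 = 0. Stack: [0]
STORE_FAST z → z=0. Stack: []
LOAD_FAST_LOAD_FAST m,m → push 1,1. Stack: [1, 1]
BINARY_OP * → 1 * 1 = 1. Stack: [1]
RETURN_VALUE → return 1.

1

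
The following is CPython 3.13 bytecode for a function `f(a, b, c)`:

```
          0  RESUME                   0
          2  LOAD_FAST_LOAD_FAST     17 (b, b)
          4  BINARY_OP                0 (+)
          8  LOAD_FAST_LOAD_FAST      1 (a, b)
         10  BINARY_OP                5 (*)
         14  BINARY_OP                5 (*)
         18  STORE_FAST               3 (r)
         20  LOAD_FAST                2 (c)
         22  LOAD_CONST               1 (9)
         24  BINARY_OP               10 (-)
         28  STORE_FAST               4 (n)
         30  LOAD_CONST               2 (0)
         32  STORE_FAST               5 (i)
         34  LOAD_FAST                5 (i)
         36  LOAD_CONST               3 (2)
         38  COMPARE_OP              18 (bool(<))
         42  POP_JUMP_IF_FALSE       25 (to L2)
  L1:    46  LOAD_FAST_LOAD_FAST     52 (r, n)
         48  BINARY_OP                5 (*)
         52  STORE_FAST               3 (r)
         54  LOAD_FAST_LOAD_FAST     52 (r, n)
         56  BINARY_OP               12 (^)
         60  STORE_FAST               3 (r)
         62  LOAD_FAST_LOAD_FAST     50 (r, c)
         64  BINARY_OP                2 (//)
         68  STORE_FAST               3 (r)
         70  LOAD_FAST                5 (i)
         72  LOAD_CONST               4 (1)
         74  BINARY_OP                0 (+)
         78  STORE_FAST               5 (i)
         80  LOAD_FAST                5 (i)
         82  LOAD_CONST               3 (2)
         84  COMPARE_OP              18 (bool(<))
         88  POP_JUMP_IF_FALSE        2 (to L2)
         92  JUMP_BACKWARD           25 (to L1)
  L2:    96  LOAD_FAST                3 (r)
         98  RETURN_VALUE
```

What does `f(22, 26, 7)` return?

2427

LOAD_FAST_LOAD_FAST b,b → push 26,26. Stack: [26, 26]
BINARY_OP + → 26 + 26 = 52. Stack: [52]
LOAD_FAST_LOAD_FAST a,b → push 22,26. Stack: [52, 22, 26]
BINARY_OP * → 22 * 26 = 572. Stack: [52, 572]
BINARY_OP * → 52 * 572 = 29744. Stack: [29744]
STORE_FAST r → r=29744. Stack: []
LOAD_FAST c → push 7. Stack: [7]
LOAD_CONST → push 9. Stack: [7, 9]
BINARY_OP - → 7 - 9 = -2. Stack: [-2]
STORE_FAST n → n=-2. Stack: []
LOAD_CONST → push 0. Stack: [0]
STORE_FAST i → i=0. Stack: []
LOAD_FAST i → push 0. Stack: [0]
LOAD_CONST → push 2. Stack: [0, 2]
COMPARE_OP bool(<) → 0 vs 2 = True. Stack: [True]
POP_JUMP_IF_FALSE → pop True; no jump. Stack: []
LOAD_FAST_LOAD_FAST r,n → push 29744,-2. Stack: [29744, -2]
BINARY_OP * → 29744 * -2 = -59488. Stack: [-59488]
STORE_FAST r → r=-59488. Stack: []
LOAD_FAST_LOAD_FAST r,n → push -59488,-2. Stack: [-59488, -2]
BINARY_OP ^ → -59488 ^ -2 = 59486. Stack: [59486]
STORE_FAST r → r=59486. Stack: []
LOAD_FAST_LOAD_FAST r,c → push 59486,7. Stack: [59486, 7]
BINARY_OP // → 59486 // 7 = 8498. Stack: [8498]
STORE_FAST r → r=8498. Stack: []
LOAD_FAST i → push 0. Stack: [0]
LOAD_CONST → push 1. Stack: [0, 1]
BINARY_OP + → 0 + 1 = 1. Stack: [1]
STORE_FAST i → i=1. Stack: []
LOAD_FAST i → push 1. Stack: [1]
LOAD_CONST → push 2. Stack: [1, 2]
COMPARE_OP bool(<) → 1 vs 2 = True. Stack: [True]
POP_JUMP_IF_FALSE → pop True; no jump. Stack: []
LOAD_FAST_LOAD_FAST r,n → push 8498,-2. Stack: [8498, -2]
BINARY_OP * → 8498 * -2 = -16996. Stack: [-16996]
STORE_FAST r → r=-16996. Stack: []
LOAD_FAST_LOAD_FAST r,n → push -16996,-2. Stack: [-16996, -2]
BINARY_OP ^ → -16996 ^ -2 = 16994. Stack: [16994]
STORE_FAST r → r=16994. Stack: []
LOAD_FAST_LOAD_FAST r,c → push 16994,7. Stack: [16994, 7]
BINARY_OP // → 16994 // 7 = 2427. Stack: [2427]
STORE_FAST r → r=2427. Stack: []
LOAD_FAST i → push 1. Stack: [1]
LOAD_CONST → push 1. Stack: [1, 1]
BINARY_OP + → 1 + 1 = 2. Stack: [2]
STORE_FAST i → i=2. Stack: []
LOAD_FAST i → push 2. Stack: [2]
LOAD_CONST → push 2. Stack: [2, 2]
COMPARE_OP bool(<) → 2 vs 2 = False. Stack: [False]
POP_JUMP_IF_FALSE → pop False; jump. Stack: []
LOAD_FAST r → push 2427. Stack: [2427]
RETURN_VALUE → return 2427.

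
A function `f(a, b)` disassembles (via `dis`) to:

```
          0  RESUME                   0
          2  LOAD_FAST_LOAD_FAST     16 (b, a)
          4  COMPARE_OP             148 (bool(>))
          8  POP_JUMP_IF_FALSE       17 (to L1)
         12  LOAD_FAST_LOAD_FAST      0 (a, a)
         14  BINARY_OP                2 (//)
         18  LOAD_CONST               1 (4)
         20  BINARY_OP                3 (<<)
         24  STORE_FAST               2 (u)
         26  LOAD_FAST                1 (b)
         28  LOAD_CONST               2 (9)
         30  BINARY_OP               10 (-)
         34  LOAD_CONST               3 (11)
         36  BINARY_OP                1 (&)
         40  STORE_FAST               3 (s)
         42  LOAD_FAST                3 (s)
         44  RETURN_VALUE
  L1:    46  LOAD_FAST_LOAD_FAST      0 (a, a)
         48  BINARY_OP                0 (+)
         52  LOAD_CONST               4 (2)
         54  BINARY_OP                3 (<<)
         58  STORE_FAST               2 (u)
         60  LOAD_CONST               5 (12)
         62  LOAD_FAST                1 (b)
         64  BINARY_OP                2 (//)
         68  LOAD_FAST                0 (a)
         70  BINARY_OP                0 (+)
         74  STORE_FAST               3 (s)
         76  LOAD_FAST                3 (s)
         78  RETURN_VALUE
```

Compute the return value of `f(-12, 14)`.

1

LOAD_FAST_LOAD_FAST b,a → push 14,-12. Stack: [14, -12]
COMPARE_OP bool(>) → 14 vs -12 = True. Stack: [True]
POP_JUMP_IF_FALSE → pop True; no jump. Stack: []
LOAD_FAST_LOAD_FAST a,a → push -12,-12. Stack: [-12, -12]
BINARY_OP // → -12 // -12 = 1. Stack: [1]
LOAD_CONST → push 4. Stack: [1, 4]
BINARY_OP << → 1 << 4 = 16. Stack: [16]
STORE_FAST u → u=16. Stack: []
LOAD_FAST b → push 14. Stack: [14]
LOAD_CONST → push 9. Stack: [14, 9]
BINARY_OP - → 14 - 9 = 5. Stack: [5]
LOAD_CONST → push 11. Stack: [5, 11]
BINARY_OP & → 5 & 11 = 1. Stack: [1]
STORE_FAST s → s=1. Stack: []
LOAD_FAST s → push 1. Stack: [1]
RETURN_VALUE → return 1.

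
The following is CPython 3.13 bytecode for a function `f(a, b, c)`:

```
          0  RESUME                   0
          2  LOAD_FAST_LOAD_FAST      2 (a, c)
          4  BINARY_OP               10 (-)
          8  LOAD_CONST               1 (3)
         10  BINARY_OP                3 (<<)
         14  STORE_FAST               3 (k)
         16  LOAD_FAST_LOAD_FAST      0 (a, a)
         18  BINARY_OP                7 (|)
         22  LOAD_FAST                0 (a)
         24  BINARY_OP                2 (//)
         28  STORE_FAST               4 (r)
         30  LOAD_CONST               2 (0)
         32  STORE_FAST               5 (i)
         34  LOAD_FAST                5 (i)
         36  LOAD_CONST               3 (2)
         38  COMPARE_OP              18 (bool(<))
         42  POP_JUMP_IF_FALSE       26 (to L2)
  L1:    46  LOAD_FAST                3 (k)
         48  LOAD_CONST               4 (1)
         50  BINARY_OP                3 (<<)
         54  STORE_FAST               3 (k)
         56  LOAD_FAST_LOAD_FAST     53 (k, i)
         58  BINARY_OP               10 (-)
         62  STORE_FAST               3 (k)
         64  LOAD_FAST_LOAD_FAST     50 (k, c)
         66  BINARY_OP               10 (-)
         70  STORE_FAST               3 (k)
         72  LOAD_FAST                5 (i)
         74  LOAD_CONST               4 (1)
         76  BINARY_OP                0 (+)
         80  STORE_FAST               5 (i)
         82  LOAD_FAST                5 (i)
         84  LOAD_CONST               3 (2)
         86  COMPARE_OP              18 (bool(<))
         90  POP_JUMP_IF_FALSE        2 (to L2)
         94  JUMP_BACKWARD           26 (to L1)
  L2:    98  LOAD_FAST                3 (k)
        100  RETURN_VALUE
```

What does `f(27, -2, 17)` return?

LOAD_FAST_LOAD_FAST a,c → push 27,17. Stack: [27, 17]
BINARY_OP - → 27 - 17 = 10. Stack: [10]
LOAD_CONST → push 3. Stack: [10, 3]
BINARY_OP << → 10 << 3 = 80. Stack: [80]
STORE_FAST k → k=80. Stack: []
LOAD_FAST_LOAD_FAST a,a → push 27,27. Stack: [27, 27]
BINARY_OP | → 27 | 27 = 27. Stack: [27]
LOAD_FAST a → push 27. Stack: [27, 27]
BINARY_OP // → 27 // 27 = 1. Stack: [1]
STORE_FAST r → r=1. Stack: []
LOAD_CONST → push 0. Stack: [0]
STORE_FAST i → i=0. Stack: []
LOAD_FAST i → push 0. Stack: [0]
LOAD_CONST → push 2. Stack: [0, 2]
COMPARE_OP bool(<) → 0 vs 2 = True. Stack: [True]
POP_JUMP_IF_FALSE → pop True; no jump. Stack: []
LOAD_FAST k → push 80. Stack: [80]
LOAD_CONST → push 1. Stack: [80, 1]
BINARY_OP << → 80 << 1 = 160. Stack: [160]
STORE_FAST k → k=160. Stack: []
LOAD_FAST_LOAD_FAST k,i → push 160,0. Stack: [160, 0]
BINARY_OP - → 160 - 0 = 160. Stack: [160]
STORE_FAST k → k=160. Stack: []
LOAD_FAST_LOAD_FAST k,c → push 160,17. Stack: [160, 17]
BINARY_OP - → 160 - 17 = 143. Stack: [143]
STORE_FAST k → k=143. Stack: []
LOAD_FAST i → push 0. Stack: [0]
LOAD_CONST → push 1. Stack: [0, 1]
BINARY_OP + → 0 + 1 = 1. Stack: [1]
STORE_FAST i → i=1. Stack: []
LOAD_FAST i → push 1. Stack: [1]
LOAD_CONST → push 2. Stack: [1, 2]
COMPARE_OP bool(<) → 1 vs 2 = True. Stack: [True]
POP_JUMP_IF_FALSE → pop True; no jump. Stack: []
LOAD_FAST k → push 143. Stack: [143]
LOAD_CONST → push 1. Stack: [143, 1]
BINARY_OP << → 143 << 1 = 286. Stack: [286]
STORE_FAST k → k=286. Stack: []
LOAD_FAST_LOAD_FAST k,i → push 286,1. Stack: [286, 1]
BINARY_OP - → 286 - 1 = 285. Stack: [285]
STORE_FAST k → k=285. Stack: []
LOAD_FAST_LOAD_FAST k,c → push 285,17. Stack: [285, 17]
BINARY_OP - → 285 - 17 = 268. Stack: [268]
STORE_FAST k → k=268. Stack: []
LOAD_FAST i → push 1. Stack: [1]
LOAD_CONST → push 1. Stack: [1, 1]
BINARY_OP + → 1 + 1 = 2. Stack: [2]
STORE_FAST i → i=2. Stack: []
LOAD_FAST i → push 2. Stack: [2]
LOAD_CONST → push 2. Stack: [2, 2]
COMPARE_OP bool(<) → 2 vs 2 = False. Stack: [False]
POP_JUMP_IF_FALSE → pop False; jump. Stack: []
LOAD_FAST k → push 268. Stack: [268]
RETURN_VALUE → return 268.

268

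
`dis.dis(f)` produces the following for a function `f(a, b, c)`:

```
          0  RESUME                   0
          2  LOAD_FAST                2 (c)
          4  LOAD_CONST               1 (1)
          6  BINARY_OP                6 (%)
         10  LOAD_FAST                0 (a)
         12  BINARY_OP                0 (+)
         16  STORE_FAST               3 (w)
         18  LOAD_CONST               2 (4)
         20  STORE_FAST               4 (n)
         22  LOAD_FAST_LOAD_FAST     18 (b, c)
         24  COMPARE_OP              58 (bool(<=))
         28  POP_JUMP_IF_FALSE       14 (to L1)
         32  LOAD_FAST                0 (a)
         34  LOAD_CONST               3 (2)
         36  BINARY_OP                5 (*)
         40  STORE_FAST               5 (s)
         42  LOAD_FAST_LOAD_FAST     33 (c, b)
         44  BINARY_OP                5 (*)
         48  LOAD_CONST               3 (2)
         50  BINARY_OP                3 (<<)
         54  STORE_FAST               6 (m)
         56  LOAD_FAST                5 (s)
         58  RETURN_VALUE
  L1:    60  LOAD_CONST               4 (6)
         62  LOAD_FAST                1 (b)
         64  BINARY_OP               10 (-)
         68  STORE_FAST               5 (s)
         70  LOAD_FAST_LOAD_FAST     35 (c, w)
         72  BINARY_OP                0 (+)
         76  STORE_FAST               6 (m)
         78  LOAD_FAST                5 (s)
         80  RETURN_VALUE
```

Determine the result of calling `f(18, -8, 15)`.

36

LOAD_FAST c → push 15. Stack: [15]
LOAD_CONST → push 1. Stack: [15, 1]
BINARY_OP % → 15 % 1 = 0. Stack: [0]
LOAD_FAST a → push 18. Stack: [0, 18]
BINARY_OP + → 0 + 18 = 18. Stack: [18]
STORE_FAST w → w=18. Stack: []
LOAD_CONST → push 4. Stack: [4]
STORE_FAST n → n=4. Stack: []
LOAD_FAST_LOAD_FAST b,c → push -8,15. Stack: [-8, 15]
COMPARE_OP bool(<=) → -8 vs 15 = True. Stack: [True]
POP_JUMP_IF_FALSE → pop True; no jump. Stack: []
LOAD_FAST a → push 18. Stack: [18]
LOAD_CONST → push 2. Stack: [18, 2]
BINARY_OP * → 18 * 2 = 36. Stack: [36]
STORE_FAST s → s=36. Stack: []
LOAD_FAST_LOAD_FAST c,b → push 15,-8. Stack: [15, -8]
BINARY_OP * → 15 * -8 = -120. Stack: [-120]
LOAD_CONST → push 2. Stack: [-120, 2]
BINARY_OP << → -120 << 2 = -480. Stack: [-480]
STORE_FAST m → m=-480. Stack: []
LOAD_FAST s → push 36. Stack: [36]
RETURN_VALUE → return 36.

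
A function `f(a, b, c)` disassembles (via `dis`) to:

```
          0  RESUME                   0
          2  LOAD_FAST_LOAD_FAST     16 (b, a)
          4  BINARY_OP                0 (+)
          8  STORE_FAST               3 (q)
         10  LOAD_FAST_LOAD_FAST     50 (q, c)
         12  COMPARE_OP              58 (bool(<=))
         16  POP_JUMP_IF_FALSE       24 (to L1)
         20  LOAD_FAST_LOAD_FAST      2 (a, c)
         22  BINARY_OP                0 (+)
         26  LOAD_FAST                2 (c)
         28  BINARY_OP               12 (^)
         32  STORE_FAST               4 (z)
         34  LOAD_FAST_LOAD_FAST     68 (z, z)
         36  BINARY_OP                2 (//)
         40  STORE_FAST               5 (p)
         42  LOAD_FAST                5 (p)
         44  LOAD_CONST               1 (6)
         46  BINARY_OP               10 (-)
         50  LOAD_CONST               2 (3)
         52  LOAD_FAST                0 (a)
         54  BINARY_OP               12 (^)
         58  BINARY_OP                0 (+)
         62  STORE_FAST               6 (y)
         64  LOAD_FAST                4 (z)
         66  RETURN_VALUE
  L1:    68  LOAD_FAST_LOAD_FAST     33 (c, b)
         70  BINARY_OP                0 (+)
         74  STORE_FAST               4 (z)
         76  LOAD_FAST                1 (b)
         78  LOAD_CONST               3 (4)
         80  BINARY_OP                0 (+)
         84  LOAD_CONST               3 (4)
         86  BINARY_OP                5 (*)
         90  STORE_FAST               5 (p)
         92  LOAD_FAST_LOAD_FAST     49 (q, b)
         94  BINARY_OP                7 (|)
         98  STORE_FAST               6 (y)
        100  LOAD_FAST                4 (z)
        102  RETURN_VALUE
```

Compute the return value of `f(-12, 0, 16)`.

LOAD_FAST_LOAD_FAST b,a → push 0,-12. Stack: [0, -12]
BINARY_OP + → 0 + -12 = -12. Stack: [-12]
STORE_FAST q → q=-12. Stack: []
LOAD_FAST_LOAD_FAST q,c → push -12,16. Stack: [-12, 16]
COMPARE_OP bool(<=) → -12 vs 16 = True. Stack: [True]
POP_JUMP_IF_FALSE → pop True; no jump. Stack: []
LOAD_FAST_LOAD_FAST a,c → push -12,16. Stack: [-12, 16]
BINARY_OP + → -12 + 16 = 4. Stack: [4]
LOAD_FAST c → push 16. Stack: [4, 16]
BINARY_OP ^ → 4 ^ 16 = 20. Stack: [20]
STORE_FAST z → z=20. Stack: []
LOAD_FAST_LOAD_FAST z,z → push 20,20. Stack: [20, 20]
BINARY_OP // → 20 // 20 = 1. Stack: [1]
STORE_FAST p → p=1. Stack: []
LOAD_FAST p → push 1. Stack: [1]
LOAD_CONST → push 6. Stack: [1, 6]
BINARY_OP - → 1 - 6 = -5. Stack: [-5]
LOAD_CONST → push 3. Stack: [-5, 3]
LOAD_FAST a → push -12. Stack: [-5, 3, -12]
BINARY_OP ^ → 3 ^ -12 = -9. Stack: [-5, -9]
BINARY_OP + → -5 + -9 = -14. Stack: [-14]
STORE_FAST y → y=-14. Stack: []
LOAD_FAST z → push 20. Stack: [20]
RETURN_VALUE → return 20.

20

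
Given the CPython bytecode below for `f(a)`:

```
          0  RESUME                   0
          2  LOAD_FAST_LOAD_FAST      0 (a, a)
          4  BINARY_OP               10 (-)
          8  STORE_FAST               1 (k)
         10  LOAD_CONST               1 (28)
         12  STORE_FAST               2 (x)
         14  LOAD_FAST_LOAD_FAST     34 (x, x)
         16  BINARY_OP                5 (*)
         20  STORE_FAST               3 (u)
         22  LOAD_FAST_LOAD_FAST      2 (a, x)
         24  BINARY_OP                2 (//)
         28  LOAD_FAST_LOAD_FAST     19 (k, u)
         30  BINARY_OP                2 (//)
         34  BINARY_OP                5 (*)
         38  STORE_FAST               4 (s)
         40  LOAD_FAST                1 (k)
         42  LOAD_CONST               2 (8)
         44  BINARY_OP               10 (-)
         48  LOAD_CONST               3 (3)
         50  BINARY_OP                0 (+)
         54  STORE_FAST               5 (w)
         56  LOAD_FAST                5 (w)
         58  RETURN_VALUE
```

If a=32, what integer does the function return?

-5

LOAD_FAST_LOAD_FAST a,a → push 32,32. Stack: [32, 32]
BINARY_OP - → 32 - 32 = 0. Stack: [0]
STORE_FAST k → k=0. Stack: []
LOAD_CONST → push 28. Stack: [28]
STORE_FAST x → x=28. Stack: []
LOAD_FAST_LOAD_FAST x,x → push 28,28. Stack: [28, 28]
BINARY_OP * → 28 * 28 = 784. Stack: [784]
STORE_FAST u → u=784. Stack: []
LOAD_FAST_LOAD_FAST a,x → push 32,28. Stack: [32, 28]
BINARY_OP // → 32 // 28 = 1. Stack: [1]
LOAD_FAST_LOAD_FAST k,u → push 0,784. Stack: [1, 0, 784]
BINARY_OP // → 0 // 784 = 0. Stack: [1, 0]
BINARY_OP * → 1 * 0 = 0. Stack: [0]
STORE_FAST s → s=0. Stack: []
LOAD_FAST k → push 0. Stack: [0]
LOAD_CONST → push 8. Stack: [0, 8]
BINARY_OP - → 0 - 8 = -8. Stack: [-8]
LOAD_CONST → push 3. Stack: [-8, 3]
BINARY_OP + → -8 + 3 = -5. Stack: [-5]
STORE_FAST w → w=-5. Stack: []
LOAD_FAST w → push -5. Stack: [-5]
RETURN_VALUE → return -5.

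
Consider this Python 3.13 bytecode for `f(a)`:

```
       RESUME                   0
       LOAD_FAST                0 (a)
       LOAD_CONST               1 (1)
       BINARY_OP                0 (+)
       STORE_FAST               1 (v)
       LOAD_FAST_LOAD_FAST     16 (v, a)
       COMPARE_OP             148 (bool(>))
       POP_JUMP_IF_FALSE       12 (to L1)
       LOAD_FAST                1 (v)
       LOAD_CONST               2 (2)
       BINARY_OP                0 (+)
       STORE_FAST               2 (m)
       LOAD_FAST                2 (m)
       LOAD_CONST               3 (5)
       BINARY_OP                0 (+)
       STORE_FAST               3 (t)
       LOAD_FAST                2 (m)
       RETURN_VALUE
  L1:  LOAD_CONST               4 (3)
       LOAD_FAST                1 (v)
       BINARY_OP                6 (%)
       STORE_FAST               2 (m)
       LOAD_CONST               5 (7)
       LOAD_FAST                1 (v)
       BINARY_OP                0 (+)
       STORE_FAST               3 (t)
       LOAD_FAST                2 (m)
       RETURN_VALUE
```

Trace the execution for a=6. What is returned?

9

LOAD_FAST a → push 6. Stack: [6]
LOAD_CONST → push 1. Stack: [6, 1]
BINARY_OP + → 6 + 1 = 7. Stack: [7]
STORE_FAST v → v=7. Stack: []
LOAD_FAST_LOAD_FAST v,a → push 7,6. Stack: [7, 6]
COMPARE_OP bool(>) → 7 vs 6 = True. Stack: [True]
POP_JUMP_IF_FALSE → pop True; no jump. Stack: []
LOAD_FAST v → push 7. Stack: [7]
LOAD_CONST → push 2. Stack: [7, 2]
BINARY_OP + → 7 + 2 = 9. Stack: [9]
STORE_FAST m → m=9. Stack: []
LOAD_FAST m → push 9. Stack: [9]
LOAD_CONST → push 5. Stack: [9, 5]
BINARY_OP + → 9 + 5 = 14. Stack: [14]
STORE_FAST t → t=14. Stack: []
LOAD_FAST m → push 9. Stack: [9]
RETURN_VALUE → return 9.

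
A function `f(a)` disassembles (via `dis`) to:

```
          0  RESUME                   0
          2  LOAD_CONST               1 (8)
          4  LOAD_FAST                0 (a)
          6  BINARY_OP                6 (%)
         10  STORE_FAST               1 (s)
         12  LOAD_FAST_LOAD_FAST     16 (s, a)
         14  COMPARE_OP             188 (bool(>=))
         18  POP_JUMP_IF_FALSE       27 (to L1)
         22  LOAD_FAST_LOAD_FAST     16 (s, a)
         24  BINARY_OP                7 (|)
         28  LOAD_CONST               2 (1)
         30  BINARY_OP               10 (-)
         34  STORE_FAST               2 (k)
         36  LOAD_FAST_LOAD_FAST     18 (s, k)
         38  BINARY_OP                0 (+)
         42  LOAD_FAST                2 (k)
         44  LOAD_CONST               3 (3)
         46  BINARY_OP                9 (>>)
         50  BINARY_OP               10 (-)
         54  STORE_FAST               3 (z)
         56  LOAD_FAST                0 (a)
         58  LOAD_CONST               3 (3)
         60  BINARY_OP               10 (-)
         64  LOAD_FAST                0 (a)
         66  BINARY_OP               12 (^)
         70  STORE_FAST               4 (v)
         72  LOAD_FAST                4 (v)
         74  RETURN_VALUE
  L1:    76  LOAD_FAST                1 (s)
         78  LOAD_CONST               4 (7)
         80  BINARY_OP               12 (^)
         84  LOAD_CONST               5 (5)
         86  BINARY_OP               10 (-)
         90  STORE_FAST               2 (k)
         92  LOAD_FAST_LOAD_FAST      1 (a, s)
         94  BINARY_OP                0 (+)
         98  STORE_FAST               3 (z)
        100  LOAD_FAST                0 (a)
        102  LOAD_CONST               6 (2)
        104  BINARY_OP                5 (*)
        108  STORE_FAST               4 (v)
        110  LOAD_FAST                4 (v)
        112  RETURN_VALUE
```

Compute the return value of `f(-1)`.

LOAD_CONST → push 8. Stack: [8]
LOAD_FAST a → push -1. Stack: [8, -1]
BINARY_OP % → 8 % -1 = 0. Stack: [0]
STORE_FAST s → s=0. Stack: []
LOAD_FAST_LOAD_FAST s,a → push 0,-1. Stack: [0, -1]
COMPARE_OP bool(>=) → 0 vs -1 = True. Stack: [True]
POP_JUMP_IF_FALSE → pop True; no jump. Stack: []
LOAD_FAST_LOAD_FAST s,a → push 0,-1. Stack: [0, -1]
BINARY_OP | → 0 | -1 = -1. Stack: [-1]
LOAD_CONST → push 1. Stack: [-1, 1]
BINARY_OP - → -1 - 1 = -2. Stack: [-2]
STORE_FAST k → k=-2. Stack: []
LOAD_FAST_LOAD_FAST s,k → push 0,-2. Stack: [0, -2]
BINARY_OP + → 0 + -2 = -2. Stack: [-2]
LOAD_FAST k → push -2. Stack: [-2, -2]
LOAD_CONST → push 3. Stack: [-2, -2, 3]
BINARY_OP >> → -2 >> 3 = -1. Stack: [-2, -1]
BINARY_OP - → -2 - -1 = -1. Stack: [-1]
STORE_FAST z → z=-1. Stack: []
LOAD_FAST a → push -1. Stack: [-1]
LOAD_CONST → push 3. Stack: [-1, 3]
BINARY_OP - → -1 - 3 = -4. Stack: [-4]
LOAD_FAST a → push -1. Stack: [-4, -1]
BINARY_OP ^ → -4 ^ -1 = 3. Stack: [3]
STORE_FAST v → v=3. Stack: []
LOAD_FAST v → push 3. Stack: [3]
RETURN_VALUE → return 3.

3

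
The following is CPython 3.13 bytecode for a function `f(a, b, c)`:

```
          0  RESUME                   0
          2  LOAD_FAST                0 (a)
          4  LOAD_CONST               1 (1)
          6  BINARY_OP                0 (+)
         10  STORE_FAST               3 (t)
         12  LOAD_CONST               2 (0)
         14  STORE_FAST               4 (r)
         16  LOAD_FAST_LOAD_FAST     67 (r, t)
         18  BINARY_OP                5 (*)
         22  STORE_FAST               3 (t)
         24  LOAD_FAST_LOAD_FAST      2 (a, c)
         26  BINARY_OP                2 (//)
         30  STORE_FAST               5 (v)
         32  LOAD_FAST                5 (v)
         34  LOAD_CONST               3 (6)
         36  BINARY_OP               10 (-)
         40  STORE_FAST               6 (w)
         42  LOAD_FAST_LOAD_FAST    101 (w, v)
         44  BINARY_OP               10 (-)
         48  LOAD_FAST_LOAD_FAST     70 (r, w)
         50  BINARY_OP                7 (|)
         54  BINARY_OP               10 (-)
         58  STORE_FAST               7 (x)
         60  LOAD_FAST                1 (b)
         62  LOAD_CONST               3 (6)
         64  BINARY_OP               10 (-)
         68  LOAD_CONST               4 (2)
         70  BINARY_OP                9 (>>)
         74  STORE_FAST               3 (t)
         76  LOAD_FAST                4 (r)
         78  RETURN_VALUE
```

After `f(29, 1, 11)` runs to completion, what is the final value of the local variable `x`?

-2

LOAD_FAST a → push 29. Stack: [29]
LOAD_CONST → push 1. Stack: [29, 1]
BINARY_OP + → 29 + 1 = 30. Stack: [30]
STORE_FAST t → t=30. Stack: []
LOAD_CONST → push 0. Stack: [0]
STORE_FAST r → r=0. Stack: []
LOAD_FAST_LOAD_FAST r,t → push 0,30. Stack: [0, 30]
BINARY_OP * → 0 * 30 = 0. Stack: [0]
STORE_FAST t → t=0. Stack: []
LOAD_FAST_LOAD_FAST a,c → push 29,11. Stack: [29, 11]
BINARY_OP // → 29 // 11 = 2. Stack: [2]
STORE_FAST v → v=2. Stack: []
LOAD_FAST v → push 2. Stack: [2]
LOAD_CONST → push 6. Stack: [2, 6]
BINARY_OP - → 2 - 6 = -4. Stack: [-4]
STORE_FAST w → w=-4. Stack: []
LOAD_FAST_LOAD_FAST w,v → push -4,2. Stack: [-4, 2]
BINARY_OP - → -4 - 2 = -6. Stack: [-6]
LOAD_FAST_LOAD_FAST r,w → push 0,-4. Stack: [-6, 0, -4]
BINARY_OP | → 0 | -4 = -4. Stack: [-6, -4]
BINARY_OP - → -6 - -4 = -2. Stack: [-2]
STORE_FAST x → x=-2. Stack: []
LOAD_FAST b → push 1. Stack: [1]
LOAD_CONST → push 6. Stack: [1, 6]
BINARY_OP - → 1 - 6 = -5. Stack: [-5]
LOAD_CONST → push 2. Stack: [-5, 2]
BINARY_OP >> → -5 >> 2 = -2. Stack: [-2]
STORE_FAST t → t=-2. Stack: []
LOAD_FAST r → push 0. Stack: [0]
RETURN_VALUE → return 0.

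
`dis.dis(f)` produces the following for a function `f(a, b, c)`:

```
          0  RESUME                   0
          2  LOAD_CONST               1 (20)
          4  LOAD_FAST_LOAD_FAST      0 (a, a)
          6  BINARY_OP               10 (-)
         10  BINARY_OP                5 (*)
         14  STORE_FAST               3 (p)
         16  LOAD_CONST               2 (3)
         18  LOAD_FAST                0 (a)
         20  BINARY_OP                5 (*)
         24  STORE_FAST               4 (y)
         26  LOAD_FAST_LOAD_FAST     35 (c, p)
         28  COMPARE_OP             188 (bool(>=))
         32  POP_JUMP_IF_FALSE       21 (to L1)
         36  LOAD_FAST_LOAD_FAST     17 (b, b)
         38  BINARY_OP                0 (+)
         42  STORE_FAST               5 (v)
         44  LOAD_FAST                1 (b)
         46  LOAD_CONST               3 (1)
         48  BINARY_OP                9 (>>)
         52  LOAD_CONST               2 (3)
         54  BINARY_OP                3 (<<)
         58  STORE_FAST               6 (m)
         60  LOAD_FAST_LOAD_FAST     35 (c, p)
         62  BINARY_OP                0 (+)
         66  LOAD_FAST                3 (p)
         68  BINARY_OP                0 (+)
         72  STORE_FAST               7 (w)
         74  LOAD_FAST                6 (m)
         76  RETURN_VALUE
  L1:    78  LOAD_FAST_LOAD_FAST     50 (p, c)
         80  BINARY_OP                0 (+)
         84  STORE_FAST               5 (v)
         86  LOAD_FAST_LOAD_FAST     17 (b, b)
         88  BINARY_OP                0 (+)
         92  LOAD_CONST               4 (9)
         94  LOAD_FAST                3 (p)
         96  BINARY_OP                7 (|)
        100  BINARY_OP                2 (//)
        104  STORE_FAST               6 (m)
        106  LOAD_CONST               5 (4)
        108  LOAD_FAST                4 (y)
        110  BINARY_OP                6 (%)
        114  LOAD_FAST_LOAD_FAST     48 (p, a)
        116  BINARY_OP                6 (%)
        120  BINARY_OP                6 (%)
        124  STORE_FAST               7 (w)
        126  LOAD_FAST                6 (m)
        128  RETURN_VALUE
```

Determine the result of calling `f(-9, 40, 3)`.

160

LOAD_CONST → push 20. Stack: [20]
LOAD_FAST_LOAD_FAST a,a → push -9,-9. Stack: [20, -9, -9]
BINARY_OP - → -9 - -9 = 0. Stack: [20, 0]
BINARY_OP * → 20 * 0 = 0. Stack: [0]
STORE_FAST p → p=0. Stack: []
LOAD_CONST → push 3. Stack: [3]
LOAD_FAST a → push -9. Stack: [3, -9]
BINARY_OP * → 3 * -9 = -27. Stack: [-27]
STORE_FAST y → y=-27. Stack: []
LOAD_FAST_LOAD_FAST c,p → push 3,0. Stack: [3, 0]
COMPARE_OP bool(>=) → 3 vs 0 = True. Stack: [True]
POP_JUMP_IF_FALSE → pop True; no jump. Stack: []
LOAD_FAST_LOAD_FAST b,b → push 40,40. Stack: [40, 40]
BINARY_OP + → 40 + 40 = 80. Stack: [80]
STORE_FAST v → v=80. Stack: []
LOAD_FAST b → push 40. Stack: [40]
LOAD_CONST → push 1. Stack: [40, 1]
BINARY_OP >> → 40 >> 1 = 20. Stack: [20]
LOAD_CONST → push 3. Stack: [20, 3]
BINARY_OP << → 20 << 3 = 160. Stack: [160]
STORE_FAST m → m=160. Stack: []
LOAD_FAST_LOAD_FAST c,p → push 3,0. Stack: [3, 0]
BINARY_OP + → 3 + 0 = 3. Stack: [3]
LOAD_FAST p → push 0. Stack: [3, 0]
BINARY_OP + → 3 + 0 = 3. Stack: [3]
STORE_FAST w → w=3. Stack: []
LOAD_FAST m → push 160. Stack: [160]
RETURN_VALUE → return 160.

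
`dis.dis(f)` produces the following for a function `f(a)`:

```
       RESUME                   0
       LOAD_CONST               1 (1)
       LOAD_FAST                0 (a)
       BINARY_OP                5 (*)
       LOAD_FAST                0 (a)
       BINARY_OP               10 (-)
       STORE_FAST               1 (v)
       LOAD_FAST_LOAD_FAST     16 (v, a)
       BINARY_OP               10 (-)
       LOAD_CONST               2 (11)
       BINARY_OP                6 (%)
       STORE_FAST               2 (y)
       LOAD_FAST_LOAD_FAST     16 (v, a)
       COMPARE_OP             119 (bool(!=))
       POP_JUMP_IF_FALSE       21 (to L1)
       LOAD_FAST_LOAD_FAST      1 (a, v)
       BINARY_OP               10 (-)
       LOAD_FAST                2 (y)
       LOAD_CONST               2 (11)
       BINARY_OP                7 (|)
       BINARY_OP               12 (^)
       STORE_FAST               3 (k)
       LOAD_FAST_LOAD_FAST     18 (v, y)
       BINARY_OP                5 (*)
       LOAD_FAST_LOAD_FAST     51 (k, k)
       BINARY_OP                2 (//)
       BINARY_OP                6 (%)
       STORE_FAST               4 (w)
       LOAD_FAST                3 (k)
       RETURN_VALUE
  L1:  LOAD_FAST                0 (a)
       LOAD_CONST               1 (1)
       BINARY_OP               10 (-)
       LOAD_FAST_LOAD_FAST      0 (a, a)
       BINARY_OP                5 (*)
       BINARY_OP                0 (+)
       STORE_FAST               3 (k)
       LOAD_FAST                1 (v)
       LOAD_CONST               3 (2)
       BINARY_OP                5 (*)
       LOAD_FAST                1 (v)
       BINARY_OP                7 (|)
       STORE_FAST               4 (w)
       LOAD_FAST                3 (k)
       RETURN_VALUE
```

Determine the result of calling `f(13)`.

LOAD_CONST → push 1. Stack: [1]
LOAD_FAST a → push 13. Stack: [1, 13]
BINARY_OP * → 1 * 13 = 13. Stack: [13]
LOAD_FAST a → push 13. Stack: [13, 13]
BINARY_OP - → 13 - 13 = 0. Stack: [0]
STORE_FAST v → v=0. Stack: []
LOAD_FAST_LOAD_FAST v,a → push 0,13. Stack: [0, 13]
BINARY_OP - → 0 - 13 = -13. Stack: [-13]
LOAD_CONST → push 11. Stack: [-13, 11]
BINARY_OP % → -13 % 11 = 9. Stack: [9]
STORE_FAST y → y=9. Stack: []
LOAD_FAST_LOAD_FAST v,a → push 0,13. Stack: [0, 13]
COMPARE_OP bool(!=) → 0 vs 13 = True. Stack: [True]
POP_JUMP_IF_FALSE → pop True; no jump. Stack: []
LOAD_FAST_LOAD_FAST a,v → push 13,0. Stack: [13, 0]
BINARY_OP - → 13 - 0 = 13. Stack: [13]
LOAD_FAST y → push 9. Stack: [13, 9]
LOAD_CONST → push 11. Stack: [13, 9, 11]
BINARY_OP | → 9 | 11 = 11. Stack: [13, 11]
BINARY_OP ^ → 13 ^ 11 = 6. Stack: [6]
STORE_FAST k → k=6. Stack: []
LOAD_FAST_LOAD_FAST v,y → push 0,9. Stack: [0, 9]
BINARY_OP * → 0 * 9 = 0. Stack: [0]
LOAD_FAST_LOAD_FAST k,k → push 6,6. Stack: [0, 6, 6]
BINARY_OP // → 6 // 6 = 1. Stack: [0, 1]
BINARY_OP % → 0 % 1 = 0. Stack: [0]
STORE_FAST w → w=0. Stack: []
LOAD_FAST k → push 6. Stack: [6]
RETURN_VALUE → return 6.

6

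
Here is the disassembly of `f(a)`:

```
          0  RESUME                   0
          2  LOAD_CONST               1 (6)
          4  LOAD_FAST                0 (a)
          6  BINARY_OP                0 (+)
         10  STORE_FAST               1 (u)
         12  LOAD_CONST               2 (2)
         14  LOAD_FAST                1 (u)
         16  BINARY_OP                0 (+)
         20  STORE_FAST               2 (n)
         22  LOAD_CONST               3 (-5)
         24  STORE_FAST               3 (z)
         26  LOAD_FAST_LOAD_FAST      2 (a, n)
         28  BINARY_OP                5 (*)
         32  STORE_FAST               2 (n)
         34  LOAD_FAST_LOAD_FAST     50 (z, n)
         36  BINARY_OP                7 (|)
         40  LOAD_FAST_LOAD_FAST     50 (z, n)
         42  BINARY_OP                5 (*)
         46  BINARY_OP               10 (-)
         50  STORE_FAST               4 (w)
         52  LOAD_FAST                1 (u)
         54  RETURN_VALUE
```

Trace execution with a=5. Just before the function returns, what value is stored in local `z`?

LOAD_CONST → push 6. Stack: [6]
LOAD_FAST a → push 5. Stack: [6, 5]
BINARY_OP + → 6 + 5 = 11. Stack: [11]
STORE_FAST u → u=11. Stack: []
LOAD_CONST → push 2. Stack: [2]
LOAD_FAST u → push 11. Stack: [2, 11]
BINARY_OP + → 2 + 11 = 13. Stack: [13]
STORE_FAST n → n=13. Stack: []
LOAD_CONST → push -5. Stack: [-5]
STORE_FAST z → z=-5. Stack: []
LOAD_FAST_LOAD_FAST a,n → push 5,13. Stack: [5, 13]
BINARY_OP * → 5 * 13 = 65. Stack: [65]
STORE_FAST n → n=65. Stack: []
LOAD_FAST_LOAD_FAST z,n → push -5,65. Stack: [-5, 65]
BINARY_OP | → -5 | 65 = -5. Stack: [-5]
LOAD_FAST_LOAD_FAST z,n → push -5,65. Stack: [-5, -5, 65]
BINARY_OP * → -5 * 65 = -325. Stack: [-5, -325]
BINARY_OP - → -5 - -325 = 320. Stack: [320]
STORE_FAST w → w=320. Stack: []
LOAD_FAST u → push 11. Stack: [11]
RETURN_VALUE → return 11.

-5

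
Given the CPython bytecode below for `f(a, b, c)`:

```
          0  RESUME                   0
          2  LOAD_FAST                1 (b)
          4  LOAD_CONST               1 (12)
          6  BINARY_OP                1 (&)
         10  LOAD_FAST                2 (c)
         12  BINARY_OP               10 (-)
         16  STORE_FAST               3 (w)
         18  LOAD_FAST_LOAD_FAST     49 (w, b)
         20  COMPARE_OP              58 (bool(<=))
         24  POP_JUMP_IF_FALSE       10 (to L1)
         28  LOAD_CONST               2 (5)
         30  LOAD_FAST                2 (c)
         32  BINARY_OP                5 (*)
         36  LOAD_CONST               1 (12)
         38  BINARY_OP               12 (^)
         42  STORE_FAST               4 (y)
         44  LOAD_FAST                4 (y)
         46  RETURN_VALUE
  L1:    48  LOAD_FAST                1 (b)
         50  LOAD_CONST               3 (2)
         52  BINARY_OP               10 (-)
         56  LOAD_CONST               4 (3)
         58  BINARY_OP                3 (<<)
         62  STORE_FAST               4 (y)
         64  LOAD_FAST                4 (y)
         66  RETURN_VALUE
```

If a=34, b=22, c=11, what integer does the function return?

LOAD_FAST b → push 22. Stack: [22]
LOAD_CONST → push 12. Stack: [22, 12]
BINARY_OP & → 22 & 12 = 4. Stack: [4]
LOAD_FAST c → push 11. Stack: [4, 11]
BINARY_OP - → 4 - 11 = -7. Stack: [-7]
STORE_FAST w → w=-7. Stack: []
LOAD_FAST_LOAD_FAST w,b → push -7,22. Stack: [-7, 22]
COMPARE_OP bool(<=) → -7 vs 22 = True. Stack: [True]
POP_JUMP_IF_FALSE → pop True; no jump. Stack: []
LOAD_CONST → push 5. Stack: [5]
LOAD_FAST c → push 11. Stack: [5, 11]
BINARY_OP * → 5 * 11 = 55. Stack: [55]
LOAD_CONST → push 12. Stack: [55, 12]
BINARY_OP ^ → 55 ^ 12 = 59. Stack: [59]
STORE_FAST y → y=59. Stack: []
LOAD_FAST y → push 59. Stack: [59]
RETURN_VALUE → return 59.

59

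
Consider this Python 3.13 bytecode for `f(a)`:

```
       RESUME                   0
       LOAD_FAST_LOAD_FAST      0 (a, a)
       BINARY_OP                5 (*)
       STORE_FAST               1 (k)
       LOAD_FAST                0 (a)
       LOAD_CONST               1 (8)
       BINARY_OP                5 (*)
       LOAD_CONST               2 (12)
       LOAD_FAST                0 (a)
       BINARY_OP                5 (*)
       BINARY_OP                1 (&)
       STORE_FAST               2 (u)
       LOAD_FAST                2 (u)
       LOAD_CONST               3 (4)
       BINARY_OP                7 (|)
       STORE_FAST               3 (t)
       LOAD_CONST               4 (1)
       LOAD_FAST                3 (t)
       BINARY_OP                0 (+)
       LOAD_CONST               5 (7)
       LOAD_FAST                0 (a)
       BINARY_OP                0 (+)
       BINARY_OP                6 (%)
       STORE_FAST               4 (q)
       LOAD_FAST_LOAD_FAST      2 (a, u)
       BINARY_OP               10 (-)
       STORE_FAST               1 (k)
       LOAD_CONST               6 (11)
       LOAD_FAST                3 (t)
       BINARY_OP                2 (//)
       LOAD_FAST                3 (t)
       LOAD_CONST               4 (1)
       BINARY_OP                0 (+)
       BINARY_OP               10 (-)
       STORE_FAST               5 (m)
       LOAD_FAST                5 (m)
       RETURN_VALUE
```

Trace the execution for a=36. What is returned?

LOAD_FAST_LOAD_FAST a,a → push 36,36. Stack: [36, 36]
BINARY_OP * → 36 * 36 = 1296. Stack: [1296]
STORE_FAST k → k=1296. Stack: []
LOAD_FAST a → push 36. Stack: [36]
LOAD_CONST → push 8. Stack: [36, 8]
BINARY_OP * → 36 * 8 = 288. Stack: [288]
LOAD_CONST → push 12. Stack: [288, 12]
LOAD_FAST a → push 36. Stack: [288, 12, 36]
BINARY_OP * → 12 * 36 = 432. Stack: [288, 432]
BINARY_OP & → 288 & 432 = 288. Stack: [288]
STORE_FAST u → u=288. Stack: []
LOAD_FAST u → push 288. Stack: [288]
LOAD_CONST → push 4. Stack: [288, 4]
BINARY_OP | → 288 | 4 = 292. Stack: [292]
STORE_FAST t → t=292. Stack: []
LOAD_CONST → push 1. Stack: [1]
LOAD_FAST t → push 292. Stack: [1, 292]
BINARY_OP + → 1 + 292 = 293. Stack: [293]
LOAD_CONST → push 7. Stack: [293, 7]
LOAD_FAST a → push 36. Stack: [293, 7, 36]
BINARY_OP + → 7 + 36 = 43. Stack: [293, 43]
BINARY_OP % → 293 % 43 = 35. Stack: [35]
STORE_FAST q → q=35. Stack: []
LOAD_FAST_LOAD_FAST a,u → push 36,288. Stack: [36, 288]
BINARY_OP - → 36 - 288 = -252. Stack: [-252]
STORE_FAST k → k=-252. Stack: []
LOAD_CONST → push 11. Stack: [11]
LOAD_FAST t → push 292. Stack: [11, 292]
BINARY_OP // → 11 // 292 = 0. Stack: [0]
LOAD_FAST t → push 292. Stack: [0, 292]
LOAD_CONST → push 1. Stack: [0, 292, 1]
BINARY_OP + → 292 + 1 = 293. Stack: [0, 293]
BINARY_OP - → 0 - 293 = -293. Stack: [-293]
STORE_FAST m → m=-293. Stack: []
LOAD_FAST m → push -293. Stack: [-293]
RETURN_VALUE → return -293.

-293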